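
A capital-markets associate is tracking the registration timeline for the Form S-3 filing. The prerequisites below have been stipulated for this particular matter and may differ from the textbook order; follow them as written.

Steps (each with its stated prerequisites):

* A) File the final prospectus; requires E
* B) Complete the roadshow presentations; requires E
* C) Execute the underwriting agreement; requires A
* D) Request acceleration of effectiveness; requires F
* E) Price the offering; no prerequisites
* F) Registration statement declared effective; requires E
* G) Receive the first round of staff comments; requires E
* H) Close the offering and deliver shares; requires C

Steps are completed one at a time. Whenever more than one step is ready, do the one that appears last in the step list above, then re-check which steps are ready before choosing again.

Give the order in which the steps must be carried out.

E → G → F → D → B → A → C → H

Only E has no prerequisites, so it is first.
Now G, F, B and A have their prerequisites met. G is listed later, so G next.
Ready: F, B and A. F is listed later → F.
D now also ready, so the ready set is {D, B, A}; D is listed later → D.
B and A are both available; B is listed later → B.
A is the only step now ready → A.
C is the only step now ready → C.
That leaves H as the only ready step → H.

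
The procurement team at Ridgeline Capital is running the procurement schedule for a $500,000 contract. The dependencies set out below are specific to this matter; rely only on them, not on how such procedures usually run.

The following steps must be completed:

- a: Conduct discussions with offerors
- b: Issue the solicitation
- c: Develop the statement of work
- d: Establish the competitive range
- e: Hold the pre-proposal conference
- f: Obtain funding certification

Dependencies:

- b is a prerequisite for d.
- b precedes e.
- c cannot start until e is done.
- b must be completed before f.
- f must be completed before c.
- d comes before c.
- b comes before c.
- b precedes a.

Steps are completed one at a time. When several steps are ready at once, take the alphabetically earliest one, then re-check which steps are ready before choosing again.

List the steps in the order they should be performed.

b a d e f c

b is the only step with nothing outstanding, so it goes first.
Now a, d, e and f have their prerequisites met. a has the earlier label, so a next.
Now d, e and f have their prerequisites met. d has the earlier label, so d next.
e and f are both available; e has the earlier label → e.
Next only f has its prerequisites met → f.
Next only c has its prerequisites met → c.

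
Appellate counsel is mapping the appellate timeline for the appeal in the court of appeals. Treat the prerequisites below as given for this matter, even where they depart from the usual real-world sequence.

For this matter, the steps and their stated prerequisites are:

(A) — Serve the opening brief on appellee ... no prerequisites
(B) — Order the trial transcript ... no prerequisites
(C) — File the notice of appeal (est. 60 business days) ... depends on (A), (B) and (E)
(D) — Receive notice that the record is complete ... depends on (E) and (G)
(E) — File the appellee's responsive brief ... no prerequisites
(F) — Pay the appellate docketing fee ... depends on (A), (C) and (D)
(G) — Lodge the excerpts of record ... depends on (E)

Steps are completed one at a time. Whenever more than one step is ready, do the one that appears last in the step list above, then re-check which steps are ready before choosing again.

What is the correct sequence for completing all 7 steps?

(E), (B) and (A) have no prerequisites; (E) is listed later, so (E) is first.
Now (G), (B) and (A) have their prerequisites met. (G) is listed later, so (G) next.
Ready: (D), (B) and (A). (D) is listed later → (D).
(B) and (A) are both available; (B) is listed later → (B).
Next only (A) has its prerequisites met → (A).
(C) needed (E), (B) and (A), now all done → (C).
(F) is the only step now ready → (F).

(E) → (G) → (D) → (B) → (A) → (C) → (F)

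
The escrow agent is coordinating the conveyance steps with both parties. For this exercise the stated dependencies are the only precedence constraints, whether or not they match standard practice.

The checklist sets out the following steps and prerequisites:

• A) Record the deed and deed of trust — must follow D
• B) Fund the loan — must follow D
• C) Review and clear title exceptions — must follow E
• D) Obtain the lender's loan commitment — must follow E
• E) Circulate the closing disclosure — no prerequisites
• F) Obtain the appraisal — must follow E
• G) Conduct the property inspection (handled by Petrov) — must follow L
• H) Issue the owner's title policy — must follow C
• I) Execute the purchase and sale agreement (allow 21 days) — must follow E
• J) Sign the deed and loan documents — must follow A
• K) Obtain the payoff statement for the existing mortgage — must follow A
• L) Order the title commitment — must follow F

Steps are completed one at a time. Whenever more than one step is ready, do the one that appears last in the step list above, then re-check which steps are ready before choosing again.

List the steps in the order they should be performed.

E is the only step with nothing outstanding, so it goes first.
Now I, F, D and C have their prerequisites met. I is listed later, so I next.
Ready: F, D and C. F is listed later → F.
Ready: L, D and C. L is listed later → L.
G now also ready, so the ready set is {G, D, C}; G is listed later → G.
Now D and C have their prerequisites met. D is listed later, so D next.
B and A now also ready, so the ready set is {C, B, A}; C is listed later → C.
H now also ready, so the ready set is {H, B, A}; H is listed later → H.
Ready: B and A. B is listed later → B.
A needed D, now all done → A.
Now K and J have their prerequisites met. K is listed later, so K next.
J is the only step now ready → J.

E I F L G D C H B A K J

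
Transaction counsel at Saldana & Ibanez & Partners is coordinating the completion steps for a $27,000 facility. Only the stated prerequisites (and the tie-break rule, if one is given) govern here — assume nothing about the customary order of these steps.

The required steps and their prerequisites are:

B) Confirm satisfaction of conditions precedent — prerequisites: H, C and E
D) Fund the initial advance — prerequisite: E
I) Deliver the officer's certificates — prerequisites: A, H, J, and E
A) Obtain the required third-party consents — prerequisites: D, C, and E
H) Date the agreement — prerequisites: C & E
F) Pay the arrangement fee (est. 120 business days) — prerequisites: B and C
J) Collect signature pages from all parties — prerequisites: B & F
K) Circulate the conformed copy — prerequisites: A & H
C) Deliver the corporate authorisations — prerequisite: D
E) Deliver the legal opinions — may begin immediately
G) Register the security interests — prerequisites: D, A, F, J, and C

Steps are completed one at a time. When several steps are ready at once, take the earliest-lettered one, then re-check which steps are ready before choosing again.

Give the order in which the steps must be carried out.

E, D, C, A, H, B, F, J, G, I, K

Only E has no prerequisites, so it is first.
D needed E, now all done → D.
C needed D, now all done → C.
A and H are both available; A has the earlier label → A.
H needed C and E, now all done → H.
B and K are both available; B has the earlier label → B.
F and K are both available; F has the earlier label → F.
J and K are both available; J has the earlier label → J.
G, I and K are all available; G has the earlier label → G.
Now I and K have their prerequisites met. I has the earlier label, so I next.
That leaves K as the only ready step → K.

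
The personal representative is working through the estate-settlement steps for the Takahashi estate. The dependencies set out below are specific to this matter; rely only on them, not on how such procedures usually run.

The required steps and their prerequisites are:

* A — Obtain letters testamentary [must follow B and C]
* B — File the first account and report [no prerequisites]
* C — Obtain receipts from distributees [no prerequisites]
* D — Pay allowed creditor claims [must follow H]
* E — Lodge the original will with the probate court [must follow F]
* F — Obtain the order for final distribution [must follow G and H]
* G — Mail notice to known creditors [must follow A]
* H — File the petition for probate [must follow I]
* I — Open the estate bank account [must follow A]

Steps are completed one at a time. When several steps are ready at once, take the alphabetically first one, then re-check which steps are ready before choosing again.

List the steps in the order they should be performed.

B, C, A, G, I, H, D, F, E

B and C have no prerequisites; B has the earlier label, so B is first.
C is the only step now ready → C.
A is the only step now ready → A.
Now G and I have their prerequisites met. G has the earlier label, so G next.
I needed A, now all done → I.
H is the only step now ready → H.
Now D and F have their prerequisites met. D has the earlier label, so D next.
Next only F has its prerequisites met → F.
E needed F, now all done → E.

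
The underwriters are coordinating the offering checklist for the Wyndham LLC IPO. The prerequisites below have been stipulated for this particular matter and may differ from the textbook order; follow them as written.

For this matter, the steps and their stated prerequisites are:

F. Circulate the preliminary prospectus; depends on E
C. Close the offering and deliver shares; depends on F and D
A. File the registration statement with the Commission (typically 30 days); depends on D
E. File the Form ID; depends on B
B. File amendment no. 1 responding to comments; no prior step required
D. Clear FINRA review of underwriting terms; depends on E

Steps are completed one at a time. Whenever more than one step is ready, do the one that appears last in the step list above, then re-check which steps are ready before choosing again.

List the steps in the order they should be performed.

B is the only step with nothing outstanding, so it goes first.
That leaves E as the only ready step → E.
Ready: D and F. D is listed later → D.
A now also ready, so the ready set is {A, F}; A is listed later → A.
That leaves F as the only ready step → F.
Next only C has its prerequisites met → C.

B → E → D → A → F → C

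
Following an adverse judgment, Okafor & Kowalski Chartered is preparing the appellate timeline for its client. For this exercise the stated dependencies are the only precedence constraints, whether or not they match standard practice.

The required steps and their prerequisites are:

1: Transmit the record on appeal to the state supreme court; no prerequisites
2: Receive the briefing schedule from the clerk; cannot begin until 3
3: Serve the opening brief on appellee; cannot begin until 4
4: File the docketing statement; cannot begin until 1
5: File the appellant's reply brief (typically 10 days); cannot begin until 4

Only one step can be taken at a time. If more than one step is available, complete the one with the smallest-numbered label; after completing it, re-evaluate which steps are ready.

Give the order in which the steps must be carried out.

1 is the only step with nothing outstanding, so it goes first.
That leaves 4 as the only ready step → 4.
Ready: 3 and 5. 3 has the earlier label → 3.
Ready: 2 and 5. 2 has the earlier label → 2.
5 needed 4, now all done → 5.

1 4 3 2 5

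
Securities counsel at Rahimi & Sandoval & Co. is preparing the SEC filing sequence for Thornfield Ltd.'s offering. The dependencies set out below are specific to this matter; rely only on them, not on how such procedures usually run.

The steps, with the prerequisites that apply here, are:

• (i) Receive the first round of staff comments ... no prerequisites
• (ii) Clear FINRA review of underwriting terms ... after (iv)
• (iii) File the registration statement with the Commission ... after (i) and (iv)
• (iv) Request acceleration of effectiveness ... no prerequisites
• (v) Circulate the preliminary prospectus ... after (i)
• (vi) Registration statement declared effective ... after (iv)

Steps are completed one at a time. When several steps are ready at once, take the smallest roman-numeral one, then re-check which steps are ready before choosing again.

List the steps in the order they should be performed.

(i) → (iv) → (ii) → (iii) → (v) → (vi)

(i) and (iv) have no prerequisites; (i) has the earlier label, so (i) is first.
Ready: (iv) and (v). (iv) has the earlier label → (iv).
(ii), (iii) and (vi) now also ready, so the ready set is {(ii), (iii), (v), (vi)}; (ii) has the earlier label → (ii).
(iii), (v) and (vi) are all available; (iii) has the earlier label → (iii).
Ready: (v) and (vi). (v) has the earlier label → (v).
That leaves (vi) as the only ready step → (vi).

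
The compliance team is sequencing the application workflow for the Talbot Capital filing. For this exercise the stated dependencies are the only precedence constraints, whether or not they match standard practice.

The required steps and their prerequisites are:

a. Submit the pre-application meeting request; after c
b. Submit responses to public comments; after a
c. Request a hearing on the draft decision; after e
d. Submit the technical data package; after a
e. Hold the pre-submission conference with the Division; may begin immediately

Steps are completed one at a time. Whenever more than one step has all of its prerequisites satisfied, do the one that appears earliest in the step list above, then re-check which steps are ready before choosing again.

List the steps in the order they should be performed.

Only e has no prerequisites, so it is first.
Next only c has its prerequisites met → c.
a is the only step now ready → a.
Ready: b and d. b is listed earlier → b.
d needed a, now all done → d.

e c a b d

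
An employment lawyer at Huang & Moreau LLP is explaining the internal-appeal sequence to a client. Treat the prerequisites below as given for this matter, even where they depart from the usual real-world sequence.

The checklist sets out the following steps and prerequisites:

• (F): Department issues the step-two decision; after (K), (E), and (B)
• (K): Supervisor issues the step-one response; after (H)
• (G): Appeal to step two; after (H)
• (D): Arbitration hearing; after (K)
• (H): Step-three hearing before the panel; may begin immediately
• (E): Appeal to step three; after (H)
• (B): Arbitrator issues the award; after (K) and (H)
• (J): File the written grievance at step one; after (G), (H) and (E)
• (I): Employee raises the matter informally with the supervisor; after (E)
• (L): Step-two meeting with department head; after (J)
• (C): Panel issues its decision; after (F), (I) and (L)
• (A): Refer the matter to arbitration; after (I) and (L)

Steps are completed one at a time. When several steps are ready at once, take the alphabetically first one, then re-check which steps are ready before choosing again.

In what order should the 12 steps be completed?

(H), (E), (G), (I), (J), (K), (B), (D), (F), (L), (A), (C)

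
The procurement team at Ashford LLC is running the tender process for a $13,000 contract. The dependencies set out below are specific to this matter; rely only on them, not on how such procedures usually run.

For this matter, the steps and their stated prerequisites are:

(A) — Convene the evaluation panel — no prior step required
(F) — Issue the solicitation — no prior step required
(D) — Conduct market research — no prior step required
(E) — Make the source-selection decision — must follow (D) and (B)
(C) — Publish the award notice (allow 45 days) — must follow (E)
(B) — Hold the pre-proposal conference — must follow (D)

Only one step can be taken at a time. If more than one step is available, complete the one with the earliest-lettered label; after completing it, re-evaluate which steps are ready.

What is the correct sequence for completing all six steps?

(A) → (D) → (B) → (E) → (C) → (F)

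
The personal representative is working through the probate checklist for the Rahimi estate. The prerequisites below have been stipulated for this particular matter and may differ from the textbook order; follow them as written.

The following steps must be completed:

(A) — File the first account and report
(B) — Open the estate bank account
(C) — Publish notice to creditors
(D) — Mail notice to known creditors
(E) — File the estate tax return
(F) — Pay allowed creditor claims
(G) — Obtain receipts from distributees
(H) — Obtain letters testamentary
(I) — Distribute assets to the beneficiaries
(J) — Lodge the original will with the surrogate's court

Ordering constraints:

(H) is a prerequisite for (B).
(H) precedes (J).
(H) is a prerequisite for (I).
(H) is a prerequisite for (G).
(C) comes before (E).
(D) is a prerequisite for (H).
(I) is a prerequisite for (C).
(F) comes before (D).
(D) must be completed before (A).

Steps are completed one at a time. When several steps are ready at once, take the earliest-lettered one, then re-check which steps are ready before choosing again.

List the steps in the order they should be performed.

(F), (D), (A), (H), (B), (G), (I), (C), (E), (J)

(F) has no prerequisites → (F) first.
(D) is the only step now ready → (D).
Ready: (A) and (H). (A) has the earlier label → (A).
(H) needed (D), now all done → (H).
Now (B), (G), (I) and (J) have their prerequisites met. (B) has the earlier label, so (B) next.
Ready: (G), (I) and (J). (G) has the earlier label → (G).
Now (I) and (J) have their prerequisites met. (I) has the earlier label, so (I) next.
(C) now also ready, so the ready set is {(C), (J)}; (C) has the earlier label → (C).
(E) now also ready, so the ready set is {(E), (J)}; (E) has the earlier label → (E).
(J) needed (H), now all done → (J).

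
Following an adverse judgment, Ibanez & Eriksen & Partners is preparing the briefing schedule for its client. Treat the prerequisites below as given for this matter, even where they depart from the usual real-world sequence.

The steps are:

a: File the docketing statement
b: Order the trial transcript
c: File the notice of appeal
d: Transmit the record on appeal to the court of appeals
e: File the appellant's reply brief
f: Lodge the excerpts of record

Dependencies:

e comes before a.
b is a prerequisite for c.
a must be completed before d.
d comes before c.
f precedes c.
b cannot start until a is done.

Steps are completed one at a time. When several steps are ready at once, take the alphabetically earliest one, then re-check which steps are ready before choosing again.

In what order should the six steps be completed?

e and f have no prerequisites; e has the earlier label, so e is first.
a now also ready, so the ready set is {a, f}; a has the earlier label → a.
b and d now also ready, so the ready set is {b, d, f}; b has the earlier label → b.
d and f are both available; d has the earlier label → d.
That leaves f as the only ready step → f.
Next only c has its prerequisites met → c.

e, a, b, d, f, c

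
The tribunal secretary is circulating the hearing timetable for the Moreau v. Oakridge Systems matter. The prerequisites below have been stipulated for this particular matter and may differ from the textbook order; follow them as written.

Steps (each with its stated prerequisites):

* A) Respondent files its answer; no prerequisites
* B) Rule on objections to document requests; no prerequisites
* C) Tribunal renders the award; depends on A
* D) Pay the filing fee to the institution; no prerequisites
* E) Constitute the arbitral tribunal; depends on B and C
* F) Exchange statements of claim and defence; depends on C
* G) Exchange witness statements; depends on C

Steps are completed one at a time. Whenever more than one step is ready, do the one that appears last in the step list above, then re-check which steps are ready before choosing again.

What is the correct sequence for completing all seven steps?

D B A C G F E

D, B and A have no prerequisites; D is listed later, so D is first.
Now B and A have their prerequisites met. B is listed later, so B next.
That leaves A as the only ready step → A.
That leaves C as the only ready step → C.
Now G, F and E have their prerequisites met. G is listed later, so G next.
Ready: F and E. F is listed later → F.
E is the only step now ready → E.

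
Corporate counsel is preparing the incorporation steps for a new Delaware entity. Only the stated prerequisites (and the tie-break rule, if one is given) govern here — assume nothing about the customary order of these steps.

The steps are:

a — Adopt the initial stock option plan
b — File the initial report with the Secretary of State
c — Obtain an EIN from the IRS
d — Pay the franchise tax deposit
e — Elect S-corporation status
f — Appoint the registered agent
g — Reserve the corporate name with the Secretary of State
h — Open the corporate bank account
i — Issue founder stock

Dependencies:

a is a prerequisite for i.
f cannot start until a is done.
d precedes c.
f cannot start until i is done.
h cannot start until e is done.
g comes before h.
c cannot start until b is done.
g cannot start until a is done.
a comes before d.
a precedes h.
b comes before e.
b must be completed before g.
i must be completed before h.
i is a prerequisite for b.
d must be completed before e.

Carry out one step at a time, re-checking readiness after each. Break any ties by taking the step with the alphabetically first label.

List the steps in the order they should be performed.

a, d, i, b, c, e, f, g, h

a has no prerequisites → a first.
d and i are both available; d has the earlier label → d.
i is the only step now ready → i.
Ready: b and f. b has the earlier label → b.
c, e and g now also ready, so the ready set is {c, e, f, g}; c has the earlier label → c.
e, f and g are all available; e has the earlier label → e.
f and g are both available; f has the earlier label → f.
g is the only step now ready → g.
h needed a, e, g and i, now all done → h.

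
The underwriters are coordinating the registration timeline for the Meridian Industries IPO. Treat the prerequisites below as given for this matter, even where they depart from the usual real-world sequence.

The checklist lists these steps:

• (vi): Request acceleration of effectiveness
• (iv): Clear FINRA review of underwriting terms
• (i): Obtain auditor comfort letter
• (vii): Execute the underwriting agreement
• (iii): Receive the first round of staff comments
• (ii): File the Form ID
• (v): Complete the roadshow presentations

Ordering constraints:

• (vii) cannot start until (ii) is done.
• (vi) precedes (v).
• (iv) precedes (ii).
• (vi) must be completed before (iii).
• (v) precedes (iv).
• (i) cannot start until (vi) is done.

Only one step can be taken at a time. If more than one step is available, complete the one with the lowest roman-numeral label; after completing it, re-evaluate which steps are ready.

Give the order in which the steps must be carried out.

(vi) (i) (iii) (v) (iv) (ii) (vii)

(vi) has no prerequisites → (vi) first.
Ready: (i), (iii) and (v). (i) has the earlier label → (i).
Ready: (iii) and (v). (iii) has the earlier label → (iii).
(v) is the only step now ready → (v).
Next only (iv) has its prerequisites met → (iv).
(ii) needed (iv), now all done → (ii).
Next only (vii) has its prerequisites met → (vii).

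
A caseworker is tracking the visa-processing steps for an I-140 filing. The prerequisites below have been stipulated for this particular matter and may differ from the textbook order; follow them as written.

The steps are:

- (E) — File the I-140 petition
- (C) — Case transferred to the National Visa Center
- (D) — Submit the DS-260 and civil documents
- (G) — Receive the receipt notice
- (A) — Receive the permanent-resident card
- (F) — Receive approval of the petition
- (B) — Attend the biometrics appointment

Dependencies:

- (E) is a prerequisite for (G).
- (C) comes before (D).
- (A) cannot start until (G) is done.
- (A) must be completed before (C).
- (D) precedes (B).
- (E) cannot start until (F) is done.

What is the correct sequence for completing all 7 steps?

(F) has no prerequisites → (F) first.
(E) needed (F), now all done → (E).
Next only (G) has its prerequisites met → (G).
(A) needed (G), now all done → (A).
Next only (C) has its prerequisites met → (C).
(D) needed (C), now all done → (D).
Next only (B) has its prerequisites met → (B).

(F) (E) (G) (A) (C) (D) (B)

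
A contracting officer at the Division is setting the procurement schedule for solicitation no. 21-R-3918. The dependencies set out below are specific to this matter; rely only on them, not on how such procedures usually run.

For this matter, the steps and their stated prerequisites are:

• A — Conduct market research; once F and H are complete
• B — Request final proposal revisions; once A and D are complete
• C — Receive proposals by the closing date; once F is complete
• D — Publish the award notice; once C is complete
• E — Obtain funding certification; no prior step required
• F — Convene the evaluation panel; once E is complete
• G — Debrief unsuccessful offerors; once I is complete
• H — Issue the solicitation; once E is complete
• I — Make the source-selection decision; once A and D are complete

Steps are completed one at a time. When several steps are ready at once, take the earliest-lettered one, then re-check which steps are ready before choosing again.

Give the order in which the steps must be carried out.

E has no prerequisites → E first.
Now F and H have their prerequisites met. F has the earlier label, so F next.
C and H are both available; C has the earlier label → C.
Now D and H have their prerequisites met. D has the earlier label, so D next.
That leaves H as the only ready step → H.
That leaves A as the only ready step → A.
Now B and I have their prerequisites met. B has the earlier label, so B next.
Next only I has its prerequisites met → I.
G needed I, now all done → G.

E → F → C → D → H → A → B → I → G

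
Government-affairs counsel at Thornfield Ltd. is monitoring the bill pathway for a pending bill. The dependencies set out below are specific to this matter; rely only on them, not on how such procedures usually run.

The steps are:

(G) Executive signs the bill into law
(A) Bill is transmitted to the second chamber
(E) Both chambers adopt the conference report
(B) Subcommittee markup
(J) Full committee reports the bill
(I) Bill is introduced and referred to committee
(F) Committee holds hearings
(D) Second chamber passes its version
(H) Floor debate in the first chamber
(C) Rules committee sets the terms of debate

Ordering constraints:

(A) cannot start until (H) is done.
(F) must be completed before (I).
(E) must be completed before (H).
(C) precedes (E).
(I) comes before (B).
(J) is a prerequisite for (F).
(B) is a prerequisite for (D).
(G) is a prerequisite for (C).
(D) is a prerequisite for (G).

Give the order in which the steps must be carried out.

(J) (F) (I) (B) (D) (G) (C) (E) (H) (A)

(J) is the only step with nothing outstanding, so it goes first.
(F) is the only step now ready → (F).
(I) is the only step now ready → (I).
(B) needed (I), now all done → (B).
(D) is the only step now ready → (D).
(G) is the only step now ready → (G).
(C) needed (G), now all done → (C).
That leaves (E) as the only ready step → (E).
(H) needed (E), now all done → (H).
(A) needed (H), now all done → (A).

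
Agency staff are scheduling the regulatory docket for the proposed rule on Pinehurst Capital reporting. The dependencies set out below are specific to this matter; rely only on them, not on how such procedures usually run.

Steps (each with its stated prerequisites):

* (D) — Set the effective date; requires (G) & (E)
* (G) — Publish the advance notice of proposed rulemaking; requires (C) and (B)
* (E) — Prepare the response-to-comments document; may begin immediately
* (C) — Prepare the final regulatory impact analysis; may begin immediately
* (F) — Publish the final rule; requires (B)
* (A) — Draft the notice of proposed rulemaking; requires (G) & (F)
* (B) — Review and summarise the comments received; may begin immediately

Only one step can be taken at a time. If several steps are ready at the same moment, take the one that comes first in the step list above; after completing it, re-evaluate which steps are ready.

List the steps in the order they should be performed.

Nothing is required for (E), (C) and (B). (E) is listed earlier → (E) first.
Now (C) and (B) have their prerequisites met. (C) is listed earlier, so (C) next.
That leaves (B) as the only ready step → (B).
Now (G) and (F) have their prerequisites met. (G) is listed earlier, so (G) next.
(D) and (F) are both available; (D) is listed earlier → (D).
That leaves (F) as the only ready step → (F).
(A) is the only step now ready → (A).

(E) (C) (B) (G) (D) (F) (A)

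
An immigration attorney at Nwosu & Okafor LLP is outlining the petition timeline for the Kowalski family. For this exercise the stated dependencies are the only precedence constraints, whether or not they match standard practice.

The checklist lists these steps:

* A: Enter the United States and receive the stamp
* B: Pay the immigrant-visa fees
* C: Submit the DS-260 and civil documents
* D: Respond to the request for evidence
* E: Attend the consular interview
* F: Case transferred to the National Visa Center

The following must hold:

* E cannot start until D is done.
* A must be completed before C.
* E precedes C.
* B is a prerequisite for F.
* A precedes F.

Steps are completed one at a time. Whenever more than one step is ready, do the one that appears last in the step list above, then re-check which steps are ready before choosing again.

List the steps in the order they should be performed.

Nothing is required for D, B and A. D is listed later → D first.
E now also ready, so the ready set is {E, B, A}; E is listed later → E.
Ready: B and A. B is listed later → B.
A is the only step now ready → A.
F and C are both available; F is listed later → F.
C is the only step now ready → C.

D E B A F C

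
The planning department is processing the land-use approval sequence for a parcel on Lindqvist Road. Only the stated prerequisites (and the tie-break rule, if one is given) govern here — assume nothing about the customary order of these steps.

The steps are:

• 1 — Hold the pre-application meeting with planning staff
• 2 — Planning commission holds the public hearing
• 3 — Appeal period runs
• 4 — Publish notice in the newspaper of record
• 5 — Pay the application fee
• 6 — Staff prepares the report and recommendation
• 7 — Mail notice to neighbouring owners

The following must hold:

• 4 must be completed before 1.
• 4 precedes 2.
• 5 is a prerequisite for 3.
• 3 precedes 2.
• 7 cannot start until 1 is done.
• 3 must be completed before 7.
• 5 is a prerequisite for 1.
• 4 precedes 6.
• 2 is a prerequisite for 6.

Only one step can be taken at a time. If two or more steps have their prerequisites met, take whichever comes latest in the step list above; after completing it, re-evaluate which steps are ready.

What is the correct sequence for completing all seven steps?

5 → 4 → 3 → 2 → 6 → 1 → 7

Nothing is required for 5 and 4. 5 is listed later → 5 first.
4 and 3 are both available; 4 is listed later → 4.
Now 3 and 1 have their prerequisites met. 3 is listed later, so 3 next.
2 now also ready, so the ready set is {2, 1}; 2 is listed later → 2.
6 and 1 are both available; 6 is listed later → 6.
Next only 1 has its prerequisites met → 1.
7 is the only step now ready → 7.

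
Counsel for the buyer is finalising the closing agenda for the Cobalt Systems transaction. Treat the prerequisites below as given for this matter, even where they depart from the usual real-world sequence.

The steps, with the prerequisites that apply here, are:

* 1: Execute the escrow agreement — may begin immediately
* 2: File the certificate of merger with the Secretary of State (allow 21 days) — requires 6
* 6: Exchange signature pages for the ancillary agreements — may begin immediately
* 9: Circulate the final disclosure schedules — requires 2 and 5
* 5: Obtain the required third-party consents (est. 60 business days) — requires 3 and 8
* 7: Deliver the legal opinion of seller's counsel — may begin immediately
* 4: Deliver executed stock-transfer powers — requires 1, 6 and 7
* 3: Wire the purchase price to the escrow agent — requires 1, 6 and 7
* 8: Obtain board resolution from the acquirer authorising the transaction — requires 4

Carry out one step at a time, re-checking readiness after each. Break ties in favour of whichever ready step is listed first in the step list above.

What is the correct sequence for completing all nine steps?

1, 6, 2, 7, 4, 3, 8, 5, 9

1, 6 and 7 have no prerequisites; 1 is listed earlier, so 1 is first.
6 and 7 are both available; 6 is listed earlier → 6.
Now 2 and 7 have their prerequisites met. 2 is listed earlier, so 2 next.
That leaves 7 as the only ready step → 7.
Ready: 4 and 3. 4 is listed earlier → 4.
8 now also ready, so the ready set is {3, 8}; 3 is listed earlier → 3.
Next only 8 has its prerequisites met → 8.
5 needed 3 and 8, now all done → 5.
That leaves 9 as the only ready step → 9.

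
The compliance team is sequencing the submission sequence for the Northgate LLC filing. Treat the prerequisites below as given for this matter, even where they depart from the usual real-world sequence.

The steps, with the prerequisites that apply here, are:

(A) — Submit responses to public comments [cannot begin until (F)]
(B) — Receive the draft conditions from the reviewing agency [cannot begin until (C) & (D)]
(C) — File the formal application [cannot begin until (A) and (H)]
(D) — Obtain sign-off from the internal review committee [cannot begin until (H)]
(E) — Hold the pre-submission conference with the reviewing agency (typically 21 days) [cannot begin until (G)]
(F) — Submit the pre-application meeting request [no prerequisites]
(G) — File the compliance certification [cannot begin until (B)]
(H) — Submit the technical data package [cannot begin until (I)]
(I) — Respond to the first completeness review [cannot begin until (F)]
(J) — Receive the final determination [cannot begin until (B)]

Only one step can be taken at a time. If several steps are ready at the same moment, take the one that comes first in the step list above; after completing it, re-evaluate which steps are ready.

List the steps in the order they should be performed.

(F) is the only step with nothing outstanding, so it goes first.
Now (A) and (I) have their prerequisites met. (A) is listed earlier, so (A) next.
(I) needed (F), now all done → (I).
(H) needed (I), now all done → (H).
(C) and (D) are both available; (C) is listed earlier → (C).
That leaves (D) as the only ready step → (D).
Next only (B) has its prerequisites met → (B).
(G) and (J) are both available; (G) is listed earlier → (G).
(E) now also ready, so the ready set is {(E), (J)}; (E) is listed earlier → (E).
(J) needed (B), now all done → (J).

(F), (A), (I), (H), (C), (D), (B), (G), (E), (J)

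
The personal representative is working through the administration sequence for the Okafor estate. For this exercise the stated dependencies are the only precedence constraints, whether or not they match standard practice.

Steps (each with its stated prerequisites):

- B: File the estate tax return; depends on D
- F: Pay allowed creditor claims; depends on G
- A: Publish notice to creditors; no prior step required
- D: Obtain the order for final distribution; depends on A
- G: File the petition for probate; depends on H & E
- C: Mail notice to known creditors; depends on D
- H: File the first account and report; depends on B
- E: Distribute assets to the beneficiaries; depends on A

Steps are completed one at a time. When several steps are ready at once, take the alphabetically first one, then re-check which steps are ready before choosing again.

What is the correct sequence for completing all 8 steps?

A is the only step with nothing outstanding, so it goes first.
Now D and E have their prerequisites met. D has the earlier label, so D next.
Now B, C and E have their prerequisites met. B has the earlier label, so B next.
H now also ready, so the ready set is {C, E, H}; C has the earlier label → C.
Now E and H have their prerequisites met. E has the earlier label, so E next.
That leaves H as the only ready step → H.
That leaves G as the only ready step → G.
F needed G, now all done → F.

A, D, B, C, E, H, G, F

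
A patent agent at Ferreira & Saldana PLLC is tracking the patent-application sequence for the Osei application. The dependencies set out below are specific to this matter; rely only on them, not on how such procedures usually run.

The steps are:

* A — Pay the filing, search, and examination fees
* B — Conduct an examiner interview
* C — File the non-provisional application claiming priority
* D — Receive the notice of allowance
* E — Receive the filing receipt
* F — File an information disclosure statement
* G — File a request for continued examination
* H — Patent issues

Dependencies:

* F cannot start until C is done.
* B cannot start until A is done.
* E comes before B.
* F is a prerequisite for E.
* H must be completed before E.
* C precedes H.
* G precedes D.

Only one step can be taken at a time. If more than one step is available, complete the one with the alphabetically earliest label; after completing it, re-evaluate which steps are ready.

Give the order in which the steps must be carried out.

A, C, F, G, D, H, E, B

Nothing is required for A, C and G. A has the earlier label → A first.
C and G are both available; C has the earlier label → C.
F, G and H are all available; F has the earlier label → F.
G and H are both available; G has the earlier label → G.
D now also ready, so the ready set is {D, H}; D has the earlier label → D.
H needed C, now all done → H.
E needed F and H, now all done → E.
Next only B has its prerequisites met → B.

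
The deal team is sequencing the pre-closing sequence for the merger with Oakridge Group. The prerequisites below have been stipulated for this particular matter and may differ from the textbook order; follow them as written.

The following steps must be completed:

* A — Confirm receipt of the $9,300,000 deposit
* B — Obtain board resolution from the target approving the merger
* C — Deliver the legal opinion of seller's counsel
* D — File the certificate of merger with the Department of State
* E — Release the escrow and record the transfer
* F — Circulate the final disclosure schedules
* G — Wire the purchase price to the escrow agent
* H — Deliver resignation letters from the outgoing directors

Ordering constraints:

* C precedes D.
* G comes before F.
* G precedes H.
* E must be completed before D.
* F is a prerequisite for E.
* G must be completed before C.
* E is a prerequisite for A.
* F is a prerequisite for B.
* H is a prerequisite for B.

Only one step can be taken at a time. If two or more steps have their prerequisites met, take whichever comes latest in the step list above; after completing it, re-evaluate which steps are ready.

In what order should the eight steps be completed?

G H F E C D B A

G is the only step with nothing outstanding, so it goes first.
H, F and C are all available; H is listed later → H.
Ready: F and C. F is listed later → F.
E, C and B are all available; E is listed later → E.
C, B and A are all available; C is listed later → C.
D now also ready, so the ready set is {D, B, A}; D is listed later → D.
Ready: B and A. B is listed later → B.
A is the only step now ready → A.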